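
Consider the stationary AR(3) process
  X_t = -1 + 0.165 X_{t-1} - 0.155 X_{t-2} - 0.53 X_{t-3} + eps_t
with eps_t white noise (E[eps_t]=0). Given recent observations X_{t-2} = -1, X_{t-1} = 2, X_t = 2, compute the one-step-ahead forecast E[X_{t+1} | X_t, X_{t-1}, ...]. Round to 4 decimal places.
E[X_{t+1} \mid \mathcal F_t] = -0.4500

For an AR(p) model X_t = c + sum_i phi_i X_{t-i} + eps_t, the
one-step-ahead conditional mean is
  E[X_{t+1} | X_t, ...] = c + sum_i phi_i X_{t+1-i}.
Substitute known values:
  E[X_{t+1} | ...] = -1 + (0.165) * (2) + (-0.155) * (2) + (-0.53) * (-1)
                   = -0.4500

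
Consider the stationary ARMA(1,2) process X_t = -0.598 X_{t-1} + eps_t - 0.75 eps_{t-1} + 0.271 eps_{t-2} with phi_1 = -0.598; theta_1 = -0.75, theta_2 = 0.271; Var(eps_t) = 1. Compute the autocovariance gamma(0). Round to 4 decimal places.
\gamma(0) = 4.6231

Multiply the model equation by X_{t-k} and take expectations. With theta_0 = psi_0 = 1 and psi_j the MA(infinity) weights, this gives
  gamma(k) - sum_i phi_i gamma(k-i) = c_k,
  c_k = sigma^2 * sum_{j=k..q} theta_j psi_{j-k}   (c_k = 0 for k > q),
using gamma(-m) = gamma(m).
psi-weights needed (psi_j = theta_j + sum_i phi_i psi_{j-i}):
  psi_1 = theta_1 + phi_1 = -0.75 + (-0.598) = -1.348
  psi_2 = theta_2 + phi_1 psi_1 = 0.271 + (-0.598)(-1.348) = 1.077104
Right-hand sides:
  c_0 = sigma^2 (1 + theta_1 psi_1 + theta_2 psi_2) = 1 * (1 + (-0.75)(-1.348) + (0.271)(1.077104)) = 1 * 2.302895 = 2.302895
  c_1 = sigma^2 (theta_1 + theta_2 psi_1) = 1 * (-0.75 + (0.271)(-1.348)) = -1.115308
  c_2 = sigma^2 theta_2 = 1 * (0.271) = 0.271
Equations for k = 0 and k = 1 (AR order 1):
  gamma(0) = phi_1 gamma(1) + c_0
  gamma(1) = phi_1 gamma(0) + c_1
Substituting the second into the first: gamma(0) (1 - phi_1^2) = c_0 + phi_1 c_1, so
  gamma(0) = (c_0 + phi_1 c_1) / (1 - phi_1^2) = (2.302895 + (-0.598)(-1.115308)) / (1 - (-0.598)^2) = 2.969849 / 0.642396 = 4.623082.
Therefore gamma(0) = 4.6231 (to 4 decimal places).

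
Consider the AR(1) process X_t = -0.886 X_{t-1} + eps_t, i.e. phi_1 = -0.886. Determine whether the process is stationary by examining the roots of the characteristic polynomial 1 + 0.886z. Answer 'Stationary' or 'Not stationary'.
\text{Stationary}

The AR(p) characteristic polynomial is P(z) = 1 + 0.886z.
Stationarity requires all roots to lie outside the unit circle, i.e. |z| > 1 for every root.
This is linear in z: 1 + (0.886) z = 0  =>  z = -1/(0.886) = -1.128668,  |z| = 1.128668.
Moduli of all roots: 1.1287.
All moduli strictly greater than 1? Yes.
Verdict: Stationary.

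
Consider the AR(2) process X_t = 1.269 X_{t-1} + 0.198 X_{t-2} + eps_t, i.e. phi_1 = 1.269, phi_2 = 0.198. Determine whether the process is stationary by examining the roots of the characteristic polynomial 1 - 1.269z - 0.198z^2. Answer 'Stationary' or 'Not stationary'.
\text{Not stationary}

The AR(p) characteristic polynomial is P(z) = 1 - 1.269z - 0.198z^2.
Stationarity requires all roots to lie outside the unit circle, i.e. |z| > 1 for every root.
Set 1 + (-1.269) z + (-0.198) z^2 = 0, i.e. a z^2 + b z + c = 0 with a = -0.198, b = -1.269, c = 1.
Discriminant D = b^2 - 4ac = (-1.269)^2 - 4*(-0.198)*1 = 1.610361 - (-0.792) = 2.402361.
D >= 0, so the roots are real: z = (-b +/- sqrt(D)) / (2a) = (1.269 +/- 1.549955) / (-0.396).
  z_1 = (1.269 + 1.549955) / (-0.396) = -7.1186,   |z_1| = 7.1186.
  z_2 = (1.269 - 1.549955) / (-0.396) = 0.7095,   |z_2| = 0.7095.
Moduli of all roots: 7.1186, 0.7095.
All moduli strictly greater than 1? No.
Verdict: Not stationary.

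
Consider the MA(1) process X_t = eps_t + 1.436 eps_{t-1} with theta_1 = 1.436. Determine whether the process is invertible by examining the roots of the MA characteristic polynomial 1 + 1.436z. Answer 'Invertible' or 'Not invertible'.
\text{Not invertible}

The MA(q) characteristic polynomial is P(z) = 1 + 1.436z.
Invertibility requires all roots to lie outside the unit circle, i.e. |z| > 1 for every root.
This is linear in z: 1 + (1.436) z = 0  =>  z = -1/(1.436) = -0.696379,  |z| = 0.696379.
Moduli of all roots: 0.6964.
All moduli strictly greater than 1? No.
Verdict: Not invertible.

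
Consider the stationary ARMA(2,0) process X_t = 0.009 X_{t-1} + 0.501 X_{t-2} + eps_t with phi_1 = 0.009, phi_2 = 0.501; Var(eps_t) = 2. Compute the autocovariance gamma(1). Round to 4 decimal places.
\gamma(1) = 0.0482

Multiply the model equation by X_{t-k} and take expectations. With theta_0 = psi_0 = 1 and psi_j the MA(infinity) weights, this gives
  gamma(k) - sum_i phi_i gamma(k-i) = c_k,
  c_k = sigma^2 * sum_{j=k..q} theta_j psi_{j-k}   (c_k = 0 for k > q),
using gamma(-m) = gamma(m).
Pure AR (q = 0): c_0 = sigma^2 = 2, c_k = 0 for k >= 1.
Equations for k = 0, 1, 2 (AR order 2, c_2 = 0):
  (E0) gamma(0) = phi_1 gamma(1) + phi_2 gamma(2) + c_0
  (E1) gamma(1) = phi_1 gamma(0) + phi_2 gamma(1) + c_1
  (E2) gamma(2) = phi_1 gamma(1) + phi_2 gamma(0)
From (E1): gamma(1) = A gamma(0) + B with
  A = phi_1 / (1 - phi_2) = 0.009 / 0.499 = 0.018036,   B = c_1 / (1 - phi_2) = 0 / 0.499 = 0.
Insert (E2) into (E0): gamma(0) (1 - phi_2^2) = phi_1 (1 + phi_2) gamma(1) + c_0.
  phi_1 (1 + phi_2) = (0.009)(1.501) = 0.013509,   1 - phi_2^2 = 0.748999.
Replace gamma(1) by A gamma(0) + B and collect gamma(0):
  gamma(0) [0.748999 - (0.013509)(0.018036)] = c_0 = 2
  gamma(0) * 0.748755 = 2
  gamma(0) = 2 / 0.748755 = 2.671099.
  gamma(1) = A gamma(0) = (0.018036)(2.671099) = 0.048176.
Therefore gamma(1) = 0.0482 (to 4 decimal places).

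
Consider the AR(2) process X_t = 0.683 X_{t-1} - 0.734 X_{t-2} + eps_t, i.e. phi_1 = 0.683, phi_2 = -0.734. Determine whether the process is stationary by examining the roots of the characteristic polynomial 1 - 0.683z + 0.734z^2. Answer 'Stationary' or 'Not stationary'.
\text{Stationary}

The AR(p) characteristic polynomial is P(z) = 1 - 0.683z + 0.734z^2.
Stationarity requires all roots to lie outside the unit circle, i.e. |z| > 1 for every root.
Set 1 + (-0.683) z + (0.734) z^2 = 0, i.e. a z^2 + b z + c = 0 with a = 0.734, b = -0.683, c = 1.
Discriminant D = b^2 - 4ac = (-0.683)^2 - 4*(0.734)*1 = 0.466489 - (2.936) = -2.469511.
D < 0, so the roots are the complex-conjugate pair z = (-b +/- i sqrt(-D)) / (2a) = 0.4653 +/- 1.0705i.
For a conjugate pair |z|^2 = z * conj(z) = (product of roots) = c/a = 1/(0.734) = 1.362398, so |z| = sqrt(1.362398) = 1.1672 for both roots.
Moduli of all roots: 1.1672, 1.1672.
All moduli strictly greater than 1? Yes.
Verdict: Stationary.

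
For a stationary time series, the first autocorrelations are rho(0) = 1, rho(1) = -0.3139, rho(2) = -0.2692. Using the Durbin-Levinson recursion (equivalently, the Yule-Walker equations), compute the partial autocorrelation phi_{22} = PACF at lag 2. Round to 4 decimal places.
\phi_{22} = -0.4079

The PACF at lag k is phi_{kk}, the last component of the solution
to the Yule-Walker system G_k phi = r_k where
  (G_k)_{ij} = rho(|i - j|), (r_k)_i = rho(i), i,j = 1..k.
Equivalently, Durbin-Levinson gives phi_{kk} iteratively:
  phi_{11} = rho(1)
  phi_{kk} = [rho(k) - sum_{j=1..k-1} phi_{k-1,j} rho(k-j)]
            / [1 - sum_{j=1..k-1} phi_{k-1,j} rho(j)],
  phi_{k,j} = phi_{k-1,j} - phi_{kk} phi_{k-1,k-j},  j = 1..k-1.
Step k = 1:
  phi_11 = rho(1) = -0.3139.
Step k = 2:
  phi_22 = [rho(2) - phi_11 rho(1)] / [1 - phi_11 rho(1)] = [-0.2692 - (-0.3139)(-0.3139)] / [1 - (-0.3139)(-0.3139)]
         = -0.36773321 / 0.90146679 = -0.4079.
Therefore phi_{22} = -0.4079.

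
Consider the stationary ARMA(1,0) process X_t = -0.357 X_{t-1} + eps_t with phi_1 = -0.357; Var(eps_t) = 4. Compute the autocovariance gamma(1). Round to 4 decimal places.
\gamma(1) = -1.6366

Multiply the model equation by X_{t-k} and take expectations. With theta_0 = psi_0 = 1 and psi_j the MA(infinity) weights, this gives
  gamma(k) - sum_i phi_i gamma(k-i) = c_k,
  c_k = sigma^2 * sum_{j=k..q} theta_j psi_{j-k}   (c_k = 0 for k > q),
using gamma(-m) = gamma(m).
Pure AR (q = 0): c_0 = sigma^2 = 4, c_k = 0 for k >= 1.
Equations for k = 0 and k = 1 (AR order 1):
  gamma(0) = phi_1 gamma(1) + c_0
  gamma(1) = phi_1 gamma(0) + c_1
Substituting the second into the first: gamma(0) (1 - phi_1^2) = c_0 + phi_1 c_1, so
  gamma(0) = c_0 / (1 - phi_1^2) = 4 / (1 - (-0.357)^2) = 4 / 0.872551 = 4.584259.
  gamma(1) = phi_1 gamma(0) = (-0.357)(4.584259) = -1.636581.
Therefore gamma(1) = -1.6366 (to 4 decimal places).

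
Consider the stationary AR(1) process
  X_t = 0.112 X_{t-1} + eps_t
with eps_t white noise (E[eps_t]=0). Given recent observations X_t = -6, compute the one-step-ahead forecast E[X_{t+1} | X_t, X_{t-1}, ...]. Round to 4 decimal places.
E[X_{t+1} \mid \mathcal F_t] = -0.6720

For an AR(p) model X_t = c + sum_i phi_i X_{t-i} + eps_t, the
one-step-ahead conditional mean is
  E[X_{t+1} | X_t, ...] = c + sum_i phi_i X_{t+1-i}.
Substitute known values:
  E[X_{t+1} | ...] = (0.112) * (-6)
                   = -0.6720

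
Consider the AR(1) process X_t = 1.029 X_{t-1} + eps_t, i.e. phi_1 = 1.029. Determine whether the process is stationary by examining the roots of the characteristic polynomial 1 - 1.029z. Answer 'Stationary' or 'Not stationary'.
\text{Not stationary}

The AR(p) characteristic polynomial is P(z) = 1 - 1.029z.
Stationarity requires all roots to lie outside the unit circle, i.e. |z| > 1 for every root.
This is linear in z: 1 + (-1.029) z = 0  =>  z = -1/(-1.029) = 0.971817,  |z| = 0.971817.
Moduli of all roots: 0.9718.
All moduli strictly greater than 1? No.
Verdict: Not stationary.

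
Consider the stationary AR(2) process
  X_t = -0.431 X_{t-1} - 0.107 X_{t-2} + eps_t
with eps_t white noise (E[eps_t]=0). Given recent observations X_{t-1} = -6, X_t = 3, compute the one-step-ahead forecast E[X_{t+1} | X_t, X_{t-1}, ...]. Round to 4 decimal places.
E[X_{t+1} \mid \mathcal F_t] = -0.6510

For an AR(p) model X_t = c + sum_i phi_i X_{t-i} + eps_t, the
one-step-ahead conditional mean is
  E[X_{t+1} | X_t, ...] = c + sum_i phi_i X_{t+1-i}.
Substitute known values:
  E[X_{t+1} | ...] = (-0.431) * (3) + (-0.107) * (-6)
                   = -0.6510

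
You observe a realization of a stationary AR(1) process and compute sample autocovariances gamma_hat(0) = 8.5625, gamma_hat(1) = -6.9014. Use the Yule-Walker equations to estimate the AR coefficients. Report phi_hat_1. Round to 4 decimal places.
\hat\phi_{1} = -0.8060

The Yule-Walker equations for an AR(p) process read, in matrix form,
  Gamma_p phi = r_p,   with   (Gamma_p)_{ij} = gamma(|i - j|),
                       (r_p)_i = gamma(i),   i,j = 1..p.
Substitute the sample gammas (Toeplitz matrix and right-hand side of size 1):
  Gamma_p = [[8.5625]]
  r_p     = [-6.9014]
With p = 1 this is the single equation gamma(0) phi_1 = gamma(1):
  phi_hat_1 = gamma(1) / gamma(0) = -6.9014 / 8.5625 = -0.8060.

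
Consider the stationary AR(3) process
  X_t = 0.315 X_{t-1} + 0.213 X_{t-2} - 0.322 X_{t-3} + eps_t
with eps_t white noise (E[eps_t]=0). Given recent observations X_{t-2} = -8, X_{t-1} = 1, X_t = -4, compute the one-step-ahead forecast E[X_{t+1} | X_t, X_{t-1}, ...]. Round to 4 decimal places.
E[X_{t+1} \mid \mathcal F_t] = 1.5290

For an AR(p) model X_t = c + sum_i phi_i X_{t-i} + eps_t, the
one-step-ahead conditional mean is
  E[X_{t+1} | X_t, ...] = c + sum_i phi_i X_{t+1-i}.
Substitute known values:
  E[X_{t+1} | ...] = (0.315) * (-4) + (0.213) * (1) + (-0.322) * (-8)
                   = 1.5290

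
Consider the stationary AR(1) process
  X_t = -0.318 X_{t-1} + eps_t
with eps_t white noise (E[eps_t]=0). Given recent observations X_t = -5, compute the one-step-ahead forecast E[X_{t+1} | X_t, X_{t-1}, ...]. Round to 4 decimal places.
E[X_{t+1} \mid \mathcal F_t] = 1.5900

For an AR(p) model X_t = c + sum_i phi_i X_{t-i} + eps_t, the
one-step-ahead conditional mean is
  E[X_{t+1} | X_t, ...] = c + sum_i phi_i X_{t+1-i}.
Substitute known values:
  E[X_{t+1} | ...] = (-0.318) * (-5)
                   = 1.5900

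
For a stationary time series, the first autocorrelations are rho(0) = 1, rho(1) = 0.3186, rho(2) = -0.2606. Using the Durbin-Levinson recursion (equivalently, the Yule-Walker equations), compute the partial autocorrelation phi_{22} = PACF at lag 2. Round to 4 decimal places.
\phi_{22} = -0.4030

The PACF at lag k is phi_{kk}, the last component of the solution
to the Yule-Walker system G_k phi = r_k where
  (G_k)_{ij} = rho(|i - j|), (r_k)_i = rho(i), i,j = 1..k.
Equivalently, Durbin-Levinson gives phi_{kk} iteratively:
  phi_{11} = rho(1)
  phi_{kk} = [rho(k) - sum_{j=1..k-1} phi_{k-1,j} rho(k-j)]
            / [1 - sum_{j=1..k-1} phi_{k-1,j} rho(j)],
  phi_{k,j} = phi_{k-1,j} - phi_{kk} phi_{k-1,k-j},  j = 1..k-1.
Step k = 1:
  phi_11 = rho(1) = 0.3186.
Step k = 2:
  phi_22 = [rho(2) - phi_11 rho(1)] / [1 - phi_11 rho(1)] = [-0.2606 - (0.3186)(0.3186)] / [1 - (0.3186)(0.3186)]
         = -0.36210596 / 0.89849404 = -0.403.
Therefore phi_{22} = -0.4030.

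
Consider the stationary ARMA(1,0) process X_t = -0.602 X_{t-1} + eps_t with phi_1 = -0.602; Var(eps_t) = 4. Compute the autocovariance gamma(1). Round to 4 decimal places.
\gamma(1) = -3.7767

Multiply the model equation by X_{t-k} and take expectations. With theta_0 = psi_0 = 1 and psi_j the MA(infinity) weights, this gives
  gamma(k) - sum_i phi_i gamma(k-i) = c_k,
  c_k = sigma^2 * sum_{j=k..q} theta_j psi_{j-k}   (c_k = 0 for k > q),
using gamma(-m) = gamma(m).
Pure AR (q = 0): c_0 = sigma^2 = 4, c_k = 0 for k >= 1.
Equations for k = 0 and k = 1 (AR order 1):
  gamma(0) = phi_1 gamma(1) + c_0
  gamma(1) = phi_1 gamma(0) + c_1
Substituting the second into the first: gamma(0) (1 - phi_1^2) = c_0 + phi_1 c_1, so
  gamma(0) = c_0 / (1 - phi_1^2) = 4 / (1 - (-0.602)^2) = 4 / 0.637596 = 6.273565.
  gamma(1) = phi_1 gamma(0) = (-0.602)(6.273565) = -3.776686.
Therefore gamma(1) = -3.7767 (to 4 decimal places).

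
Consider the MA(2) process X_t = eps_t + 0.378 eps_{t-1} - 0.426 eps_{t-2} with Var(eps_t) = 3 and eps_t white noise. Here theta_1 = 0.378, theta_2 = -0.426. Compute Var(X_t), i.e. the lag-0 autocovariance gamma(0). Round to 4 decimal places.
\gamma(0) = 3.9731

For an MA(q) process X_t = eps_t + sum_i theta_i eps_{t-i} with
Var(eps_t) = sigma^2, the variance is
  gamma(0) = sigma^2 * (1 + sum_i theta_i^2).
  sum_i theta_i^2 = (0.378)^2 + (-0.426)^2 = 0.142884 + 0.181476 = 0.32436.
  gamma(0) = 3 * (1 + 0.32436) = 3 * 1.32436 = 3.97308, which rounds to 3.9731.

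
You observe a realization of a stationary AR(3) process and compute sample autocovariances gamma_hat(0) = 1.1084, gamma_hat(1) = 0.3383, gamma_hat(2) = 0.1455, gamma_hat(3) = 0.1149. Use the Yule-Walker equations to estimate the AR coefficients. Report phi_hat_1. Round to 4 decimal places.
\hat\phi_{1} = 0.2900

The Yule-Walker equations for an AR(p) process read, in matrix form,
  Gamma_p phi = r_p,   with   (Gamma_p)_{ij} = gamma(|i - j|),
                       (r_p)_i = gamma(i),   i,j = 1..p.
Substitute the sample gammas (Toeplitz matrix and right-hand side of size 3):
  Gamma_p = [[1.1084, 0.3383, 0.1455], [0.3383, 1.1084, 0.3383], [0.1455, 0.3383, 1.1084]]
  r_p     = [0.3383, 0.1455, 0.1149]
Written out (R1..R3):
  (R1) 1.1084 phi_1 + 0.3383 phi_2 + 0.1455 phi_3 = 0.3383
  (R2) 0.3383 phi_1 + 1.1084 phi_2 + 0.3383 phi_3 = 0.1455
  (R3) 0.1455 phi_1 + 0.3383 phi_2 + 1.1084 phi_3 = 0.1149
Gaussian elimination:
  R2 <- R2 - (0.3383/1.1084) R1 = R2 - (0.305215) R1:  1.005146 phi_2 + 0.293891 phi_3 = 0.042246
  R3 <- R3 - (0.1455/1.1084) R1 = R3 - (0.13127) R1:  0.293891 phi_2 + 1.0893 phi_3 = 0.070491
  R3 <- R3 - (0.293891/1.005146) R2 = R3 - (0.292387) R2:  1.00337 phi_3 = 0.058139
Back-substitution:
  phi_hat_3 = 0.058139 / 1.00337 = 0.057944
  phi_hat_2 = (0.042246 - (0.293891)(0.057944)) / 1.005146 = 0.025088
  phi_hat_1 = (0.3383 - (0.3383)(0.025088) - (0.1455)(0.057944)) / 1.1084 = 0.289951
So phi_hat = [0.2900, 0.0251, 0.0579].
Therefore phi_hat_1 = 0.2900.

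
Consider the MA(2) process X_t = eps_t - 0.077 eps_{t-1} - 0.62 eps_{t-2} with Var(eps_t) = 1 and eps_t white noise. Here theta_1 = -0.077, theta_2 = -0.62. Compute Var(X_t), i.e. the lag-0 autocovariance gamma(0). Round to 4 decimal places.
\gamma(0) = 1.3903

For an MA(q) process X_t = eps_t + sum_i theta_i eps_{t-i} with
Var(eps_t) = sigma^2, the variance is
  gamma(0) = sigma^2 * (1 + sum_i theta_i^2).
  sum_i theta_i^2 = (-0.077)^2 + (-0.62)^2 = 0.005929 + 0.3844 = 0.390329.
  gamma(0) = 1 * (1 + 0.390329) = 1 * 1.390329 = 1.390329, which rounds to 1.3903.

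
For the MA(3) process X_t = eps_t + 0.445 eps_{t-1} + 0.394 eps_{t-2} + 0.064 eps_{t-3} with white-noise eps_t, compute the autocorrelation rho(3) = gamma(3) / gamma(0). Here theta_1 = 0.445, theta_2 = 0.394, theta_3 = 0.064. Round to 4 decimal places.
\rho(3) = 0.0472

For an MA(q) process with theta_0 = 1, the autocovariance is
  gamma(k) = sigma^2 * sum_{i=0..q-k} theta_i * theta_{i+k},
and rho(k) = gamma(k) / gamma(0). Sigma^2 cancels.
  numerator   = (1)*(0.064) = 0.064.
  denominator = (1)^2 + (0.445)^2 + (0.394)^2 + (0.064)^2 = 1.357357.
  rho(3) = 0.064 / 1.357357 = 0.0472.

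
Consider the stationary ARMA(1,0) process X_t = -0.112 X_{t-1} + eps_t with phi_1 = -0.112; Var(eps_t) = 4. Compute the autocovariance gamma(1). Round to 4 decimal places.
\gamma(1) = -0.4537

Multiply the model equation by X_{t-k} and take expectations. With theta_0 = psi_0 = 1 and psi_j the MA(infinity) weights, this gives
  gamma(k) - sum_i phi_i gamma(k-i) = c_k,
  c_k = sigma^2 * sum_{j=k..q} theta_j psi_{j-k}   (c_k = 0 for k > q),
using gamma(-m) = gamma(m).
Pure AR (q = 0): c_0 = sigma^2 = 4, c_k = 0 for k >= 1.
Equations for k = 0 and k = 1 (AR order 1):
  gamma(0) = phi_1 gamma(1) + c_0
  gamma(1) = phi_1 gamma(0) + c_1
Substituting the second into the first: gamma(0) (1 - phi_1^2) = c_0 + phi_1 c_1, so
  gamma(0) = c_0 / (1 - phi_1^2) = 4 / (1 - (-0.112)^2) = 4 / 0.987456 = 4.050813.
  gamma(1) = phi_1 gamma(0) = (-0.112)(4.050813) = -0.453691.
Therefore gamma(1) = -0.4537 (to 4 decimal places).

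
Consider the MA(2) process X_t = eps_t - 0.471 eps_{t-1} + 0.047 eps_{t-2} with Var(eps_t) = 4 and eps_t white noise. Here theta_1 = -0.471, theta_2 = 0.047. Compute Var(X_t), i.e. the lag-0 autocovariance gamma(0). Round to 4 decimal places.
\gamma(0) = 4.8962

For an MA(q) process X_t = eps_t + sum_i theta_i eps_{t-i} with
Var(eps_t) = sigma^2, the variance is
  gamma(0) = sigma^2 * (1 + sum_i theta_i^2).
  sum_i theta_i^2 = (-0.471)^2 + (0.047)^2 = 0.221841 + 0.002209 = 0.22405.
  gamma(0) = 4 * (1 + 0.22405) = 4 * 1.22405 = 4.8962.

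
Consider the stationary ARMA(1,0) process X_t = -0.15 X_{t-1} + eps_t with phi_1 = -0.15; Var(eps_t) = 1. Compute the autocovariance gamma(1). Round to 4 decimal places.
\gamma(1) = -0.1535

Multiply the model equation by X_{t-k} and take expectations. With theta_0 = psi_0 = 1 and psi_j the MA(infinity) weights, this gives
  gamma(k) - sum_i phi_i gamma(k-i) = c_k,
  c_k = sigma^2 * sum_{j=k..q} theta_j psi_{j-k}   (c_k = 0 for k > q),
using gamma(-m) = gamma(m).
Pure AR (q = 0): c_0 = sigma^2 = 1, c_k = 0 for k >= 1.
Equations for k = 0 and k = 1 (AR order 1):
  gamma(0) = phi_1 gamma(1) + c_0
  gamma(1) = phi_1 gamma(0) + c_1
Substituting the second into the first: gamma(0) (1 - phi_1^2) = c_0 + phi_1 c_1, so
  gamma(0) = c_0 / (1 - phi_1^2) = 1 / (1 - (-0.15)^2) = 1 / 0.9775 = 1.023018.
  gamma(1) = phi_1 gamma(0) = (-0.15)(1.023018) = -0.153453.
Therefore gamma(1) = -0.1535 (to 4 decimal places).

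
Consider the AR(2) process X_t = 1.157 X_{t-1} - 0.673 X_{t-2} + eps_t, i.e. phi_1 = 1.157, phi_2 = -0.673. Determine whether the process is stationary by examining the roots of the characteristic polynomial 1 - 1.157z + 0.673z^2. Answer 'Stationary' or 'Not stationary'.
\text{Stationary}

The AR(p) characteristic polynomial is P(z) = 1 - 1.157z + 0.673z^2.
Stationarity requires all roots to lie outside the unit circle, i.e. |z| > 1 for every root.
Set 1 + (-1.157) z + (0.673) z^2 = 0, i.e. a z^2 + b z + c = 0 with a = 0.673, b = -1.157, c = 1.
Discriminant D = b^2 - 4ac = (-1.157)^2 - 4*(0.673)*1 = 1.338649 - (2.692) = -1.353351.
D < 0, so the roots are the complex-conjugate pair z = (-b +/- i sqrt(-D)) / (2a) = 0.8596 +/- 0.8643i.
For a conjugate pair |z|^2 = z * conj(z) = (product of roots) = c/a = 1/(0.673) = 1.485884, so |z| = sqrt(1.485884) = 1.219 for both roots.
Moduli of all roots: 1.2190, 1.2190.
All moduli strictly greater than 1? Yes.
Verdict: Stationary.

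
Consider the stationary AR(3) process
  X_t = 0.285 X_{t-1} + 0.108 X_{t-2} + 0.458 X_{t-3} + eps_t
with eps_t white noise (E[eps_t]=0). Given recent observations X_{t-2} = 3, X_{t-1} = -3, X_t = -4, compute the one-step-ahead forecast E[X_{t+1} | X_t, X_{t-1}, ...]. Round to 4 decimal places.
E[X_{t+1} \mid \mathcal F_t] = -0.0900

For an AR(p) model X_t = c + sum_i phi_i X_{t-i} + eps_t, the
one-step-ahead conditional mean is
  E[X_{t+1} | X_t, ...] = c + sum_i phi_i X_{t+1-i}.
Substitute known values:
  E[X_{t+1} | ...] = (0.285) * (-4) + (0.108) * (-3) + (0.458) * (3)
                   = -0.0900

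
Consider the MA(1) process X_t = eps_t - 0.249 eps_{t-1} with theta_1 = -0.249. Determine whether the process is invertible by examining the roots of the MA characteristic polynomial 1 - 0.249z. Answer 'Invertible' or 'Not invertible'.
\text{Invertible}

The MA(q) characteristic polynomial is P(z) = 1 - 0.249z.
Invertibility requires all roots to lie outside the unit circle, i.e. |z| > 1 for every root.
This is linear in z: 1 + (-0.249) z = 0  =>  z = -1/(-0.249) = 4.016064,  |z| = 4.016064.
Moduli of all roots: 4.0161.
All moduli strictly greater than 1? Yes.
Verdict: Invertible.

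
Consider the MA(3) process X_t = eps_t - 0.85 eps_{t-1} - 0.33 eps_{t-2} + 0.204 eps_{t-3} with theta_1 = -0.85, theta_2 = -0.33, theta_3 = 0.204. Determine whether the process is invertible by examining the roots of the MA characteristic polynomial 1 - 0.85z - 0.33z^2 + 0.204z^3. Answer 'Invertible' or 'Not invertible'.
\text{Invertible}

The MA(q) characteristic polynomial is P(z) = 1 - 0.85z - 0.33z^2 + 0.204z^3.
Invertibility requires all roots to lie outside the unit circle, i.e. |z| > 1 for every root.
Degree 3: look for a simple real root z0 first, then factor out (1 - z/z0) and solve the remaining quadratic.
Testing z0 = 2.5: P(2.5) = 1 + (-0.85)(2.5) + (-0.33)(2.5)^2 + (0.204)(2.5)^3
  = 1 + (-2.125) + (-2.0625) + (3.1875) = 0.  So z_0 = 2.5 is a root, |z_0| = 2.5.
Divide out the factor (1 - 0.4 z) = (1 - z/z0) (since 1/z0 = 0.4):
  P(z) = (1 - 0.4 z)(1 + (-0.45) z + (-0.51) z^2)
  [check: z-coef -0.45 - (0.4) = -0.85; z^2-coef -0.51 - (0.4)(-0.45) = -0.33; z^3-coef -(0.4)(-0.51) = 0.204.]
Remaining roots from the quadratic factor 1 + (-0.45) z + (-0.51) z^2:
  Set 1 + (-0.45) z + (-0.51) z^2 = 0, i.e. a z^2 + b z + c = 0 with a = -0.51, b = -0.45, c = 1.
  Discriminant D = b^2 - 4ac = (-0.45)^2 - 4*(-0.51)*1 = 0.2025 - (-2.04) = 2.2425.
  D >= 0, so the roots are real: z = (-b +/- sqrt(D)) / (2a) = (0.45 +/- 1.497498) / (-1.02).
    z_1 = (0.45 + 1.497498) / (-1.02) = -1.9093,   |z_1| = 1.9093.
    z_2 = (0.45 - 1.497498) / (-1.02) = 1.027,   |z_2| = 1.027.
Moduli of all roots: 2.5000, 1.9093, 1.0270.
All moduli strictly greater than 1? Yes.
Verdict: Invertible.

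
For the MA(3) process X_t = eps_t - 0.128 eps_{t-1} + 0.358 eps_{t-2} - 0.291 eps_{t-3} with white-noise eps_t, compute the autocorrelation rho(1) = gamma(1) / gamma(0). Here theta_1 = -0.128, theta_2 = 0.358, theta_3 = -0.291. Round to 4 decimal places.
\rho(1) = -0.2262

For an MA(q) process with theta_0 = 1, the autocovariance is
  gamma(k) = sigma^2 * sum_{i=0..q-k} theta_i * theta_{i+k},
and rho(k) = gamma(k) / gamma(0). Sigma^2 cancels.
  numerator   = (1)*(-0.128) + (-0.128)*(0.358) + (0.358)*(-0.291) = -0.278002.
  denominator = (1)^2 + (-0.128)^2 + (0.358)^2 + (-0.291)^2 = 1.229229.
  rho(1) = -0.278002 / 1.229229 = -0.2262.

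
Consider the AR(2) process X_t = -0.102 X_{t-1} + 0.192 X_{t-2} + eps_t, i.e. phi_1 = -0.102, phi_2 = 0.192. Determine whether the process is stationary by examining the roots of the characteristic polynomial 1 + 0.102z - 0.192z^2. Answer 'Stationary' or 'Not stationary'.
\text{Stationary}

The AR(p) characteristic polynomial is P(z) = 1 + 0.102z - 0.192z^2.
Stationarity requires all roots to lie outside the unit circle, i.e. |z| > 1 for every root.
Set 1 + (0.102) z + (-0.192) z^2 = 0, i.e. a z^2 + b z + c = 0 with a = -0.192, b = 0.102, c = 1.
Discriminant D = b^2 - 4ac = (0.102)^2 - 4*(-0.192)*1 = 0.010404 - (-0.768) = 0.778404.
D >= 0, so the roots are real: z = (-b +/- sqrt(D)) / (2a) = (-0.102 +/- 0.882272) / (-0.384).
  z_1 = (-0.102 + 0.882272) / (-0.384) = -2.032,   |z_1| = 2.032.
  z_2 = (-0.102 - 0.882272) / (-0.384) = 2.5632,   |z_2| = 2.5632.
Moduli of all roots: 2.0320, 2.5632.
All moduli strictly greater than 1? Yes.
Verdict: Stationary.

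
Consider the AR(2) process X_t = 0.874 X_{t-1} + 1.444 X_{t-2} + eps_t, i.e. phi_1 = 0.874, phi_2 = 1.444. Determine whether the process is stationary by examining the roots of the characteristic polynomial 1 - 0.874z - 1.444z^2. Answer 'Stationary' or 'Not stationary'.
\text{Not stationary}

The AR(p) characteristic polynomial is P(z) = 1 - 0.874z - 1.444z^2.
Stationarity requires all roots to lie outside the unit circle, i.e. |z| > 1 for every root.
Set 1 + (-0.874) z + (-1.444) z^2 = 0, i.e. a z^2 + b z + c = 0 with a = -1.444, b = -0.874, c = 1.
Discriminant D = b^2 - 4ac = (-0.874)^2 - 4*(-1.444)*1 = 0.763876 - (-5.776) = 6.539876.
D >= 0, so the roots are real: z = (-b +/- sqrt(D)) / (2a) = (0.874 +/- 2.557318) / (-2.888).
  z_1 = (0.874 + 2.557318) / (-2.888) = -1.1881,   |z_1| = 1.1881.
  z_2 = (0.874 - 2.557318) / (-2.888) = 0.5829,   |z_2| = 0.5829.
Moduli of all roots: 1.1881, 0.5829.
All moduli strictly greater than 1? No.
Verdict: Not stationary.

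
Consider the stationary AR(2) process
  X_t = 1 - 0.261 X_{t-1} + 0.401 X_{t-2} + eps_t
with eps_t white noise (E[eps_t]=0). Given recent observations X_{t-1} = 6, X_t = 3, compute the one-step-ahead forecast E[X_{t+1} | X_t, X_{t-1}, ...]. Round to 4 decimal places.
E[X_{t+1} \mid \mathcal F_t] = 2.6230

For an AR(p) model X_t = c + sum_i phi_i X_{t-i} + eps_t, the
one-step-ahead conditional mean is
  E[X_{t+1} | X_t, ...] = c + sum_i phi_i X_{t+1-i}.
Substitute known values:
  E[X_{t+1} | ...] = 1 + (-0.261) * (3) + (0.401) * (6)
                   = 2.6230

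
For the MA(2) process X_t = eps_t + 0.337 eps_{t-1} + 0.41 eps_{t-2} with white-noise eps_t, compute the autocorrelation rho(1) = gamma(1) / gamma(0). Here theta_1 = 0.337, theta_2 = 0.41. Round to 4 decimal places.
\rho(1) = 0.3707

For an MA(q) process with theta_0 = 1, the autocovariance is
  gamma(k) = sigma^2 * sum_{i=0..q-k} theta_i * theta_{i+k},
and rho(k) = gamma(k) / gamma(0). Sigma^2 cancels.
  numerator   = (1)*(0.337) + (0.337)*(0.41) = 0.47517.
  denominator = (1)^2 + (0.337)^2 + (0.41)^2 = 1.281669.
  rho(1) = 0.47517 / 1.281669 = 0.3707.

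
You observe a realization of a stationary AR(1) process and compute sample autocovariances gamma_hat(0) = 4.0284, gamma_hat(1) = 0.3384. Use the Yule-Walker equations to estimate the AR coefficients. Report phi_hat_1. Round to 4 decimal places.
\hat\phi_{1} = 0.0840

The Yule-Walker equations for an AR(p) process read, in matrix form,
  Gamma_p phi = r_p,   with   (Gamma_p)_{ij} = gamma(|i - j|),
                       (r_p)_i = gamma(i),   i,j = 1..p.
Substitute the sample gammas (Toeplitz matrix and right-hand side of size 1):
  Gamma_p = [[4.0284]]
  r_p     = [0.3384]
With p = 1 this is the single equation gamma(0) phi_1 = gamma(1):
  phi_hat_1 = gamma(1) / gamma(0) = 0.3384 / 4.0284 = 0.0840.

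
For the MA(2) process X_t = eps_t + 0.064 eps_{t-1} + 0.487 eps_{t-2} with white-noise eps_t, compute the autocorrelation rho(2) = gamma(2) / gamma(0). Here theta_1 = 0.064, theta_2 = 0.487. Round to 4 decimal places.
\rho(2) = 0.3923

For an MA(q) process with theta_0 = 1, the autocovariance is
  gamma(k) = sigma^2 * sum_{i=0..q-k} theta_i * theta_{i+k},
and rho(k) = gamma(k) / gamma(0). Sigma^2 cancels.
  numerator   = (1)*(0.487) = 0.487.
  denominator = (1)^2 + (0.064)^2 + (0.487)^2 = 1.241265.
  rho(2) = 0.487 / 1.241265 = 0.3923.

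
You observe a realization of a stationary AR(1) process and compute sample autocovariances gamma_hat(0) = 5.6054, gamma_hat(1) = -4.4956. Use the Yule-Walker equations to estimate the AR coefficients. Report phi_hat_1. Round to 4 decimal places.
\hat\phi_{1} = -0.8020

The Yule-Walker equations for an AR(p) process read, in matrix form,
  Gamma_p phi = r_p,   with   (Gamma_p)_{ij} = gamma(|i - j|),
                       (r_p)_i = gamma(i),   i,j = 1..p.
Substitute the sample gammas (Toeplitz matrix and right-hand side of size 1):
  Gamma_p = [[5.6054]]
  r_p     = [-4.4956]
With p = 1 this is the single equation gamma(0) phi_1 = gamma(1):
  phi_hat_1 = gamma(1) / gamma(0) = -4.4956 / 5.6054 = -0.8020.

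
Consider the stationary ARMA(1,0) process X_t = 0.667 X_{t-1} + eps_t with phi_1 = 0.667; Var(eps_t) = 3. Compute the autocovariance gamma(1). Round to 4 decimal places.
\gamma(1) = 3.6047

Multiply the model equation by X_{t-k} and take expectations. With theta_0 = psi_0 = 1 and psi_j the MA(infinity) weights, this gives
  gamma(k) - sum_i phi_i gamma(k-i) = c_k,
  c_k = sigma^2 * sum_{j=k..q} theta_j psi_{j-k}   (c_k = 0 for k > q),
using gamma(-m) = gamma(m).
Pure AR (q = 0): c_0 = sigma^2 = 3, c_k = 0 for k >= 1.
Equations for k = 0 and k = 1 (AR order 1):
  gamma(0) = phi_1 gamma(1) + c_0
  gamma(1) = phi_1 gamma(0) + c_1
Substituting the second into the first: gamma(0) (1 - phi_1^2) = c_0 + phi_1 c_1, so
  gamma(0) = c_0 / (1 - phi_1^2) = 3 / (1 - (0.667)^2) = 3 / 0.555111 = 5.404325.
  gamma(1) = phi_1 gamma(0) = (0.667)(5.404325) = 3.604684.
Therefore gamma(1) = 3.6047 (to 4 decimal places).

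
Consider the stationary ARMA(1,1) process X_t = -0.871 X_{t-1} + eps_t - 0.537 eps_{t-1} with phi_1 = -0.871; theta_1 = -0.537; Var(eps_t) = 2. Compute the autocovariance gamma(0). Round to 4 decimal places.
\gamma(0) = 18.4275

Multiply the model equation by X_{t-k} and take expectations. With theta_0 = psi_0 = 1 and psi_j the MA(infinity) weights, this gives
  gamma(k) - sum_i phi_i gamma(k-i) = c_k,
  c_k = sigma^2 * sum_{j=k..q} theta_j psi_{j-k}   (c_k = 0 for k > q),
using gamma(-m) = gamma(m).
psi-weights needed (psi_j = theta_j + sum_i phi_i psi_{j-i}):
  psi_1 = theta_1 + phi_1 = -0.537 + (-0.871) = -1.408
Right-hand sides:
  c_0 = sigma^2 (1 + theta_1 psi_1) = 2 * (1 + (-0.537)(-1.408)) = 2 * 1.756096 = 3.512192
  c_1 = sigma^2 theta_1 = 2 * (-0.537) = -1.074
  c_2 = 0
Equations for k = 0 and k = 1 (AR order 1):
  gamma(0) = phi_1 gamma(1) + c_0
  gamma(1) = phi_1 gamma(0) + c_1
Substituting the second into the first: gamma(0) (1 - phi_1^2) = c_0 + phi_1 c_1, so
  gamma(0) = (c_0 + phi_1 c_1) / (1 - phi_1^2) = (3.512192 + (-0.871)(-1.074)) / (1 - (-0.871)^2) = 4.447646 / 0.241359 = 18.427513.
Therefore gamma(0) = 18.4275 (to 4 decimal places).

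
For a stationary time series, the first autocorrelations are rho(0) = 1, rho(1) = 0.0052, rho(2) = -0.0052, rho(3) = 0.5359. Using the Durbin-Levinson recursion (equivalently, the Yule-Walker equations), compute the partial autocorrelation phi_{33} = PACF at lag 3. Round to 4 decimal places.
\phi_{33} = 0.5360

The PACF at lag k is phi_{kk}, the last component of the solution
to the Yule-Walker system G_k phi = r_k where
  (G_k)_{ij} = rho(|i - j|), (r_k)_i = rho(i), i,j = 1..k.
Equivalently, Durbin-Levinson gives phi_{kk} iteratively:
  phi_{11} = rho(1)
  phi_{kk} = [rho(k) - sum_{j=1..k-1} phi_{k-1,j} rho(k-j)]
            / [1 - sum_{j=1..k-1} phi_{k-1,j} rho(j)],
  phi_{k,j} = phi_{k-1,j} - phi_{kk} phi_{k-1,k-j},  j = 1..k-1.
Step k = 1:
  phi_11 = rho(1) = 0.0052.
Step k = 2:
  phi_22 = [rho(2) - phi_11 rho(1)] / [1 - phi_11 rho(1)] = [-0.0052 - (0.0052)(0.0052)] / [1 - (0.0052)(0.0052)]
         = -0.00522704 / 0.99997296 = -0.005227.
  Update: phi_21 = phi_11 - phi_22 phi_11 = 0.0052 - (-0.005227)(0.0052) = 0.005227.
Step k = 3:
  phi_33 = [rho(3) - phi_21 rho(2) - phi_22 rho(1)] / [1 - phi_21 rho(1) - phi_22 rho(2)]
    numerator   = 0.5359 - (0.005227)(-0.0052) - (-0.005227)(0.0052) = 0.53595436
    denominator = 1 - (0.005227)(0.0052) - (-0.005227)(-0.0052) = 0.99994564
  phi_33 = 0.53595436 / 0.99994564 = 0.536.
Therefore phi_{33} = 0.5360.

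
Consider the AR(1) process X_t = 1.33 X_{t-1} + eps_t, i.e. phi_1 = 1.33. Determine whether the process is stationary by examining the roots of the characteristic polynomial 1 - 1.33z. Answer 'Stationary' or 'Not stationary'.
\text{Not stationary}

The AR(p) characteristic polynomial is P(z) = 1 - 1.33z.
Stationarity requires all roots to lie outside the unit circle, i.e. |z| > 1 for every root.
This is linear in z: 1 + (-1.33) z = 0  =>  z = -1/(-1.33) = 0.75188,  |z| = 0.75188.
Moduli of all roots: 0.7519.
All moduli strictly greater than 1? No.
Verdict: Not stationary.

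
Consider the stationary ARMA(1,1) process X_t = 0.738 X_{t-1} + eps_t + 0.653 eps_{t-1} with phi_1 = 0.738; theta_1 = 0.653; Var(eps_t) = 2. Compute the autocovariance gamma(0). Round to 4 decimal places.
\gamma(0) = 10.4983

Multiply the model equation by X_{t-k} and take expectations. With theta_0 = psi_0 = 1 and psi_j the MA(infinity) weights, this gives
  gamma(k) - sum_i phi_i gamma(k-i) = c_k,
  c_k = sigma^2 * sum_{j=k..q} theta_j psi_{j-k}   (c_k = 0 for k > q),
using gamma(-m) = gamma(m).
psi-weights needed (psi_j = theta_j + sum_i phi_i psi_{j-i}):
  psi_1 = theta_1 + phi_1 = 0.653 + (0.738) = 1.391
Right-hand sides:
  c_0 = sigma^2 (1 + theta_1 psi_1) = 2 * (1 + (0.653)(1.391)) = 2 * 1.908323 = 3.816646
  c_1 = sigma^2 theta_1 = 2 * (0.653) = 1.306
  c_2 = 0
Equations for k = 0 and k = 1 (AR order 1):
  gamma(0) = phi_1 gamma(1) + c_0
  gamma(1) = phi_1 gamma(0) + c_1
Substituting the second into the first: gamma(0) (1 - phi_1^2) = c_0 + phi_1 c_1, so
  gamma(0) = (c_0 + phi_1 c_1) / (1 - phi_1^2) = (3.816646 + (0.738)(1.306)) / (1 - (0.738)^2) = 4.780474 / 0.455356 = 10.498322.
Therefore gamma(0) = 10.4983 (to 4 decimal places).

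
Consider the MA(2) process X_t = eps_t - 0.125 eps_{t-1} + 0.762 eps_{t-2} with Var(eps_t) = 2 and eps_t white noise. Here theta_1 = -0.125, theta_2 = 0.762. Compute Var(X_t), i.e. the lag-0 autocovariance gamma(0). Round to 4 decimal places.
\gamma(0) = 3.1925

For an MA(q) process X_t = eps_t + sum_i theta_i eps_{t-i} with
Var(eps_t) = sigma^2, the variance is
  gamma(0) = sigma^2 * (1 + sum_i theta_i^2).
  sum_i theta_i^2 = (-0.125)^2 + (0.762)^2 = 0.015625 + 0.580644 = 0.596269.
  gamma(0) = 2 * (1 + 0.596269) = 2 * 1.596269 = 3.192538, which rounds to 3.1925.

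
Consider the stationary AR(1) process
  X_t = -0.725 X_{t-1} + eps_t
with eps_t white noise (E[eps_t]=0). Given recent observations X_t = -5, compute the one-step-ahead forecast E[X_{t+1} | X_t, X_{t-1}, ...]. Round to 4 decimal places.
E[X_{t+1} \mid \mathcal F_t] = 3.6250

For an AR(p) model X_t = c + sum_i phi_i X_{t-i} + eps_t, the
one-step-ahead conditional mean is
  E[X_{t+1} | X_t, ...] = c + sum_i phi_i X_{t+1-i}.
Substitute known values:
  E[X_{t+1} | ...] = (-0.725) * (-5)
                   = 3.6250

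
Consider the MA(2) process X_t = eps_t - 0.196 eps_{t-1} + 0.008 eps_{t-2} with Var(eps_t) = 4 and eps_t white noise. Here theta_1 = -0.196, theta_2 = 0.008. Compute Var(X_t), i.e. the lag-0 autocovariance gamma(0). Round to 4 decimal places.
\gamma(0) = 4.1539

For an MA(q) process X_t = eps_t + sum_i theta_i eps_{t-i} with
Var(eps_t) = sigma^2, the variance is
  gamma(0) = sigma^2 * (1 + sum_i theta_i^2).
  sum_i theta_i^2 = (-0.196)^2 + (0.008)^2 = 0.038416 + 0.000064 = 0.03848.
  gamma(0) = 4 * (1 + 0.03848) = 4 * 1.03848 = 4.15392, which rounds to 4.1539.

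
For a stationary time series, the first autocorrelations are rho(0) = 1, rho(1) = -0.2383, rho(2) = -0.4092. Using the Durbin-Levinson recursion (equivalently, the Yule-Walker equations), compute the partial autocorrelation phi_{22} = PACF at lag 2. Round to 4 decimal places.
\phi_{22} = -0.4940

The PACF at lag k is phi_{kk}, the last component of the solution
to the Yule-Walker system G_k phi = r_k where
  (G_k)_{ij} = rho(|i - j|), (r_k)_i = rho(i), i,j = 1..k.
Equivalently, Durbin-Levinson gives phi_{kk} iteratively:
  phi_{11} = rho(1)
  phi_{kk} = [rho(k) - sum_{j=1..k-1} phi_{k-1,j} rho(k-j)]
            / [1 - sum_{j=1..k-1} phi_{k-1,j} rho(j)],
  phi_{k,j} = phi_{k-1,j} - phi_{kk} phi_{k-1,k-j},  j = 1..k-1.
Step k = 1:
  phi_11 = rho(1) = -0.2383.
Step k = 2:
  phi_22 = [rho(2) - phi_11 rho(1)] / [1 - phi_11 rho(1)] = [-0.4092 - (-0.2383)(-0.2383)] / [1 - (-0.2383)(-0.2383)]
         = -0.46598689 / 0.94321311 = -0.494.
Therefore phi_{22} = -0.4940.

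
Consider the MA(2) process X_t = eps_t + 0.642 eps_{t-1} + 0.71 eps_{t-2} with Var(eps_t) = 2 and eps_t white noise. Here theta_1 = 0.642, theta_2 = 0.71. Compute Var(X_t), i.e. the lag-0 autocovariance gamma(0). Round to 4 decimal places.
\gamma(0) = 3.8325

For an MA(q) process X_t = eps_t + sum_i theta_i eps_{t-i} with
Var(eps_t) = sigma^2, the variance is
  gamma(0) = sigma^2 * (1 + sum_i theta_i^2).
  sum_i theta_i^2 = (0.642)^2 + (0.71)^2 = 0.412164 + 0.5041 = 0.916264.
  gamma(0) = 2 * (1 + 0.916264) = 2 * 1.916264 = 3.832528, which rounds to 3.8325.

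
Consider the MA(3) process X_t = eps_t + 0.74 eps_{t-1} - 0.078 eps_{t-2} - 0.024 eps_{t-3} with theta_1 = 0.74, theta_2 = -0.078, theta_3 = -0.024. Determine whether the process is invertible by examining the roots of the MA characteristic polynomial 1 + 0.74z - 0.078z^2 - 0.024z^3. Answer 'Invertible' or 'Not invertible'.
\text{Invertible}

The MA(q) characteristic polynomial is P(z) = 1 + 0.74z - 0.078z^2 - 0.024z^3.
Invertibility requires all roots to lie outside the unit circle, i.e. |z| > 1 for every root.
Degree 3: look for a simple real root z0 first, then factor out (1 - z/z0) and solve the remaining quadratic.
Testing z0 = -1.25: P(-1.25) = 1 + (0.74)(-1.25) + (-0.078)(-1.25)^2 + (-0.024)(-1.25)^3
  = 1 + (-0.925) + (-0.121875) + (0.046875) = 0.  So z_0 = -1.25 is a root, |z_0| = 1.25.
Divide out the factor (1 + 0.8 z) = (1 - z/z0) (since 1/z0 = -0.8):
  P(z) = (1 + 0.8 z)(1 + (-0.06) z + (-0.03) z^2)
  [check: z-coef -0.06 - (-0.8) = 0.74; z^2-coef -0.03 - (-0.8)(-0.06) = -0.078; z^3-coef -(-0.8)(-0.03) = -0.024.]
Remaining roots from the quadratic factor 1 + (-0.06) z + (-0.03) z^2:
  Set 1 + (-0.06) z + (-0.03) z^2 = 0, i.e. a z^2 + b z + c = 0 with a = -0.03, b = -0.06, c = 1.
  Discriminant D = b^2 - 4ac = (-0.06)^2 - 4*(-0.03)*1 = 0.0036 - (-0.12) = 0.1236.
  D >= 0, so the roots are real: z = (-b +/- sqrt(D)) / (2a) = (0.06 +/- 0.351568) / (-0.06).
    z_1 = (0.06 + 0.351568) / (-0.06) = -6.8595,   |z_1| = 6.8595.
    z_2 = (0.06 - 0.351568) / (-0.06) = 4.8595,   |z_2| = 4.8595.
Moduli of all roots: 1.2500, 6.8595, 4.8595.
All moduli strictly greater than 1? Yes.
Verdict: Invertible.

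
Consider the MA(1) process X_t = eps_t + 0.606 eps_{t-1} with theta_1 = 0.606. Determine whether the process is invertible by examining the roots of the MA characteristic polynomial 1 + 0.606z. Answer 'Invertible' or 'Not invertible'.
\text{Invertible}

The MA(q) characteristic polynomial is P(z) = 1 + 0.606z.
Invertibility requires all roots to lie outside the unit circle, i.e. |z| > 1 for every root.
This is linear in z: 1 + (0.606) z = 0  =>  z = -1/(0.606) = -1.650165,  |z| = 1.650165.
Moduli of all roots: 1.6502.
All moduli strictly greater than 1? Yes.
Verdict: Invertible.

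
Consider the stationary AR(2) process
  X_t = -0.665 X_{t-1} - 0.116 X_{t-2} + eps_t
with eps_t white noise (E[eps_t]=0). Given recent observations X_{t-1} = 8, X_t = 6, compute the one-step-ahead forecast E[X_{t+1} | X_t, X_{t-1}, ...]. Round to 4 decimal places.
E[X_{t+1} \mid \mathcal F_t] = -4.9180

For an AR(p) model X_t = c + sum_i phi_i X_{t-i} + eps_t, the
one-step-ahead conditional mean is
  E[X_{t+1} | X_t, ...] = c + sum_i phi_i X_{t+1-i}.
Substitute known values:
  E[X_{t+1} | ...] = (-0.665) * (6) + (-0.116) * (8)
                   = -4.9180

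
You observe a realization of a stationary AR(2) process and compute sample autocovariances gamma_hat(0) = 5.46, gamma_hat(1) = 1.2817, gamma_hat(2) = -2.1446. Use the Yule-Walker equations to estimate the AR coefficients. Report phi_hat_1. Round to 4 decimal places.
\hat\phi_{1} = 0.3460

The Yule-Walker equations for an AR(p) process read, in matrix form,
  Gamma_p phi = r_p,   with   (Gamma_p)_{ij} = gamma(|i - j|),
                       (r_p)_i = gamma(i),   i,j = 1..p.
Substitute the sample gammas (Toeplitz matrix and right-hand side of size 2):
  Gamma_p = [[5.46, 1.2817], [1.2817, 5.46]]
  r_p     = [1.2817, -2.1446]
Written out:
  5.46 phi_1 + 1.2817 phi_2 = 1.2817
  1.2817 phi_1 + 5.46 phi_2 = -2.1446
Solve by Cramer's rule:
  det = gamma(0)^2 - gamma(1)^2 = (5.46)^2 - (1.2817)^2 = 29.8116 - 1.64275489 = 28.16884511
  phi_hat_1 = [gamma(1) gamma(0) - gamma(1) gamma(2)] / det = [(1.2817)(5.46) - (1.2817)(-2.1446)] / 28.16884511 = 9.74681582 / 28.16884511 = 0.346
  phi_hat_2 = [gamma(0) gamma(2) - gamma(1)^2] / det = [(5.46)(-2.1446) - (1.2817)^2] / 28.16884511 = -13.35227089 / 28.16884511 = -0.474
So phi_hat = [0.3460, -0.4740].
Therefore phi_hat_1 = 0.3460.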